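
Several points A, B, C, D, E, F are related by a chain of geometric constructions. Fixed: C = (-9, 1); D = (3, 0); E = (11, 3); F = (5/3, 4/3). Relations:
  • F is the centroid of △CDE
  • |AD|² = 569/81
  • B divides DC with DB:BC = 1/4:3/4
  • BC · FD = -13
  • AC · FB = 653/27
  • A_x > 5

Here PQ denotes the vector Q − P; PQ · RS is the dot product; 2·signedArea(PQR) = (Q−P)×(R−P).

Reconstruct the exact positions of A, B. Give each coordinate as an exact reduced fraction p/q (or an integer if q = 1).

1. B_x = 0  [B divides DC with DB:BC = 1/4:3/4]
2. B_y = 1/4  [B divides DC with DB:BC = 1/4:3/4]
   → B = (0, 1/4)
3. A_x = 47/9  [line 5/3·x + 13/12·y + -1109/108 = 0 ∩ |AD|² = 569/81]
4. A_y = 13/9  [line 5/3·x + 13/12·y + -1109/108 = 0 ∩ |AD|² = 569/81]
   → A = (47/9, 13/9)

A = (47/9, 13/9)
B = (0, 1/4)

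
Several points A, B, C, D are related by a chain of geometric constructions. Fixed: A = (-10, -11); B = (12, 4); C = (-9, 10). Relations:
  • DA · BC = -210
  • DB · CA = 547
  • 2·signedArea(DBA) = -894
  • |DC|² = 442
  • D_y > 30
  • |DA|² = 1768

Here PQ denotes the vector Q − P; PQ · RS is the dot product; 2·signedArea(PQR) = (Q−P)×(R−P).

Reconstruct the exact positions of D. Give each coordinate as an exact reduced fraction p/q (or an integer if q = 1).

D = (-8, 31)

1. D_x = -8  [2·signedArea(DBA) = -894 ∩ DB · CA = 547]
2. D_y = 31  [2·signedArea(DBA) = -894 ∩ DB · CA = 547]
   → D = (-8, 31)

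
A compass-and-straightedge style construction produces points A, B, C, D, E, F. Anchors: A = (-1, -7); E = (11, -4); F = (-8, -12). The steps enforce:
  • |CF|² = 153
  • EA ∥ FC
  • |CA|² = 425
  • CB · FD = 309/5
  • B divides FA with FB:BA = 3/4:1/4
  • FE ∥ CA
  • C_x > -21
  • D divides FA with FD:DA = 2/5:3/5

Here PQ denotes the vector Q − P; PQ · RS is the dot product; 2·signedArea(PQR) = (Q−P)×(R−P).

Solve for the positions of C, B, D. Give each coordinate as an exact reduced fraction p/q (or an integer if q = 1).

B = (-11/4, -33/4)
C = (-20, -15)
D = (-26/5, -10)

1. C_x = -20  [FE ∥ CA ∩ EA ∥ FC]
2. C_y = -15  [FE ∥ CA ∩ EA ∥ FC]
   → C = (-20, -15)
3. B_x = -11/4  [B divides FA with FB:BA = 3/4:1/4]
4. B_y = -33/4  [B divides FA with FB:BA = 3/4:1/4]
   → B = (-11/4, -33/4)
5. D_x = -26/5  [D divides FA with FD:DA = 2/5:3/5]
6. D_y = -10  [D divides FA with FD:DA = 2/5:3/5]
   → D = (-26/5, -10)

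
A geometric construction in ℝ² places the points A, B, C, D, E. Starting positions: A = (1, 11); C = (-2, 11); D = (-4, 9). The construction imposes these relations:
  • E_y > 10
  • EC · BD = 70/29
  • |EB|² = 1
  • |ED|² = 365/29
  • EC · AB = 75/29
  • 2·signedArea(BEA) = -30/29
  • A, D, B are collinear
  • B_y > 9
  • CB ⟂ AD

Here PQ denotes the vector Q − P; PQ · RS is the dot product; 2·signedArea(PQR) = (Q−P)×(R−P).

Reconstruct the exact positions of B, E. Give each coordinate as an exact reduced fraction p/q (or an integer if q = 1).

1. B_x = -46/29  [A, D, B are collinear ∩ CB ⟂ AD]
2. B_y = 289/29  [A, D, B are collinear ∩ CB ⟂ AD]
   → B = (-46/29, 289/29)
3. E_x = -25/29  [EC · AB = 75/29 ∩ 2·signedArea(BEA) = -30/29]
4. E_y = 309/29  [EC · AB = 75/29 ∩ 2·signedArea(BEA) = -30/29]
   → E = (-25/29, 309/29)

B = (-46/29, 289/29)
E = (-25/29, 309/29)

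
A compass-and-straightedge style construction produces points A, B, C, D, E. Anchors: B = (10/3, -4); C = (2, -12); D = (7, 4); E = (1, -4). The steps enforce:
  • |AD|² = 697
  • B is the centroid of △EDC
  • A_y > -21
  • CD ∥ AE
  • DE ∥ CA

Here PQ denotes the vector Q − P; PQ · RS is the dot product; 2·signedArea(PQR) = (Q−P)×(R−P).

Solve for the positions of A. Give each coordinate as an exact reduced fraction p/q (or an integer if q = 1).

1. A_x = -4  [CD ∥ AE ∩ DE ∥ CA]
2. A_y = -20  [CD ∥ AE ∩ DE ∥ CA]
   → A = (-4, -20)

A = (-4, -20)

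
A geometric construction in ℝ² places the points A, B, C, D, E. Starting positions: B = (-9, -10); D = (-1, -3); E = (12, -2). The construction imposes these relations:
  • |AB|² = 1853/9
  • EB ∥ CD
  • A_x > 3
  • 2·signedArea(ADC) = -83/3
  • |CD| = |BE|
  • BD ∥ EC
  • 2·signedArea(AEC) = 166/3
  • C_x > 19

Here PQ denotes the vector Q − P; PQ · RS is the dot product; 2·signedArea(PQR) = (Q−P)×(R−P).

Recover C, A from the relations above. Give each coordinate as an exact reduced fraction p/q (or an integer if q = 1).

A = (10/3, -8/3)
C = (20, 5)

1. C_x = 20  [EB ∥ CD ∩ BD ∥ EC]
2. C_y = 5  [EB ∥ CD ∩ BD ∥ EC]
   → C = (20, 5)
3. A_x = 10/3  [2·signedArea(AEC) = 166/3 ∩ 2·signedArea(ADC) = -83/3]
4. A_y = -8/3  [2·signedArea(AEC) = 166/3 ∩ 2·signedArea(ADC) = -83/3]
   → A = (10/3, -8/3)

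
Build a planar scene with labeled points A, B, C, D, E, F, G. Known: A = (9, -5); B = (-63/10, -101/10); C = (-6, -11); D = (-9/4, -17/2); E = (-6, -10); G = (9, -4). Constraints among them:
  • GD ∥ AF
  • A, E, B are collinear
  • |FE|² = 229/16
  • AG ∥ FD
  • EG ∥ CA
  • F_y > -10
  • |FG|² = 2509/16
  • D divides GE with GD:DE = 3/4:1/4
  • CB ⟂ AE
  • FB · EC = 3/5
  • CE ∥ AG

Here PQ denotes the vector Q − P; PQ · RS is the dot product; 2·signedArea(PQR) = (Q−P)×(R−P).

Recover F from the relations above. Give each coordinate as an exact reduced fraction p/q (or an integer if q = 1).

F = (-9/4, -19/2)

1. F_x = -9/4  [AG ∥ FD ∩ GD ∥ AF]
2. F_y = -19/2  [AG ∥ FD ∩ GD ∥ AF]
   → F = (-9/4, -19/2)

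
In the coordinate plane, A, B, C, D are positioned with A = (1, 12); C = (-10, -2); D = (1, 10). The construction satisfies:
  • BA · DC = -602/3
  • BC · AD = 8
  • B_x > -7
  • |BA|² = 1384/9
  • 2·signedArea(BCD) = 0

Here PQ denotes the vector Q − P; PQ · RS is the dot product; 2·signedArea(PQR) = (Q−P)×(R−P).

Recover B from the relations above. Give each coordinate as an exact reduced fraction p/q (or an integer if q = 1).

B = (-19/3, 2)

1. B_x = -19/3  [2·signedArea(BCD) = 0 ∩ BC · AD = 8]
2. B_y = 2  [2·signedArea(BCD) = 0 ∩ BC · AD = 8]
   → B = (-19/3, 2)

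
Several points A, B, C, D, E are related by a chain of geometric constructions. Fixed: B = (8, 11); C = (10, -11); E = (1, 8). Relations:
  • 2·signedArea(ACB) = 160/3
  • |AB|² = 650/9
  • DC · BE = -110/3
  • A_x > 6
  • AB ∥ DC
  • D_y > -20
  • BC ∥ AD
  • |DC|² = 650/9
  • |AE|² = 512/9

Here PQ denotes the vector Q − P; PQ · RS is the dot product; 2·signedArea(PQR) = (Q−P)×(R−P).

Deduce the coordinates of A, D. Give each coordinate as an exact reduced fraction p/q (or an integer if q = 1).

1. A_x = 19/3  [line -22·x + -2·y + 434/3 = 0 ∩ |AE|² = 512/9]
2. A_y = 8/3  [line -22·x + -2·y + 434/3 = 0 ∩ |AE|² = 512/9]
   → A = (19/3, 8/3)
3. D_x = 25/3  [AB ∥ DC ∩ BC ∥ AD]
4. D_y = -58/3  [AB ∥ DC ∩ BC ∥ AD]
   → D = (25/3, -58/3)

A = (19/3, 8/3)
D = (25/3, -58/3)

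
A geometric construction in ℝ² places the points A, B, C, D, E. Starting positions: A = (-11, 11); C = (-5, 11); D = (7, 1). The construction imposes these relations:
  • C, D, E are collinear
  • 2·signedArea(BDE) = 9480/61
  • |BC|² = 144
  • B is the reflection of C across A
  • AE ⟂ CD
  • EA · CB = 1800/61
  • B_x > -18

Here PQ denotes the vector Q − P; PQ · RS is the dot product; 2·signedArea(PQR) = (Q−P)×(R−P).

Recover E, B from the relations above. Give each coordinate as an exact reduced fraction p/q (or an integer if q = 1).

1. E_x = -521/61  [C, D, E are collinear ∩ AE ⟂ CD]
2. E_y = 851/61  [C, D, E are collinear ∩ AE ⟂ CD]
   → E = (-521/61, 851/61)
3. B_x = -17  [B is the reflection of C across A]
4. B_y = 11  [B is the reflection of C across A]
   → B = (-17, 11)

B = (-17, 11)
E = (-521/61, 851/61)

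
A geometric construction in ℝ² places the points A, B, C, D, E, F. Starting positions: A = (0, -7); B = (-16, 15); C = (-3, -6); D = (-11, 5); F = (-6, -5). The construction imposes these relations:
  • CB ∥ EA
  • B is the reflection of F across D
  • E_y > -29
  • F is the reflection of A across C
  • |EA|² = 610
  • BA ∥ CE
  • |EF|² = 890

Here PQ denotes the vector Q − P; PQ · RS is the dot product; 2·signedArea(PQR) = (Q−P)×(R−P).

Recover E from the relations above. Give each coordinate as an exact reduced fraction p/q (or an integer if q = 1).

E = (13, -28)

1. E_x = 13  [CB ∥ EA ∩ BA ∥ CE]
2. E_y = -28  [CB ∥ EA ∩ BA ∥ CE]
   → E = (13, -28)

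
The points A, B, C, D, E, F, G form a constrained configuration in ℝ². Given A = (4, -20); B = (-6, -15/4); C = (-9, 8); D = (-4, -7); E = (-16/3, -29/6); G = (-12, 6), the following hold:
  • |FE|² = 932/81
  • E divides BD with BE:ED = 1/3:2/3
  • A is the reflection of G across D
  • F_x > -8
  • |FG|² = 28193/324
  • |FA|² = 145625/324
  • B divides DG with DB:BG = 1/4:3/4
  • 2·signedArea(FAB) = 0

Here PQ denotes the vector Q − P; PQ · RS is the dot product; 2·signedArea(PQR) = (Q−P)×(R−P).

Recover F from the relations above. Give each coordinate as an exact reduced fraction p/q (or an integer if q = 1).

1. F_x = -64/9  [line -65/4·x + -10·y + -135 = 0 ∩ |FG|² = 28193/324]
2. F_y = -35/18  [line -65/4·x + -10·y + -135 = 0 ∩ |FG|² = 28193/324]
   → F = (-64/9, -35/18)

F = (-64/9, -35/18)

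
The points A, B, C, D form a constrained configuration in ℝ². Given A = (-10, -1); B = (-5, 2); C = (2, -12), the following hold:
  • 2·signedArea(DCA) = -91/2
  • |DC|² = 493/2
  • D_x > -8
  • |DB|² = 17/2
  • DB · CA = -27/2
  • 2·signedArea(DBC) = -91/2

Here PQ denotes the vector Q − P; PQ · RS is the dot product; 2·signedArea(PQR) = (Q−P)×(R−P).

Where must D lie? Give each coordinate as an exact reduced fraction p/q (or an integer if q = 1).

1. D_x = -15/2  [2·signedArea(DBC) = -91/2 ∩ DB · CA = -27/2]
2. D_y = 1/2  [2·signedArea(DBC) = -91/2 ∩ DB · CA = -27/2]
   → D = (-15/2, 1/2)

D = (-15/2, 1/2)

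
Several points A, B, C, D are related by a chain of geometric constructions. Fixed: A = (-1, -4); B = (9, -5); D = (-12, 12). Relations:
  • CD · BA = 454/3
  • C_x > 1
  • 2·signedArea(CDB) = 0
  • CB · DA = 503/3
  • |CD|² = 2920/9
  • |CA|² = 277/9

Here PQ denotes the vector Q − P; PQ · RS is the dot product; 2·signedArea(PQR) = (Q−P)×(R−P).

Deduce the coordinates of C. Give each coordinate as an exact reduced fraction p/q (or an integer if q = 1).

C = (2, 2/3)

1. C_x = 2  [2·signedArea(CDB) = 0 ∩ CB · DA = 503/3]
2. C_y = 2/3  [2·signedArea(CDB) = 0 ∩ CB · DA = 503/3]
   → C = (2, 2/3)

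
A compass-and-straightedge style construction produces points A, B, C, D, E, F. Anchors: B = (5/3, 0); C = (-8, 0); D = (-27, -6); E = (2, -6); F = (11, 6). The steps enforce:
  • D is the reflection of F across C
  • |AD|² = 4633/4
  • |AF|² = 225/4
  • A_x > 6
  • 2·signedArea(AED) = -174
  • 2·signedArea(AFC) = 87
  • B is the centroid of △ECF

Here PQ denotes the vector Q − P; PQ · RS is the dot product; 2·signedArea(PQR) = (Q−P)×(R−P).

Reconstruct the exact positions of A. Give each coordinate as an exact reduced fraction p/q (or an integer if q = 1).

1. A_x = 13/2  [2·signedArea(AFC) = 87 ∩ 2·signedArea(AED) = -174]
2. A_y = 0  [2·signedArea(AFC) = 87 ∩ 2·signedArea(AED) = -174]
   → A = (13/2, 0)

A = (13/2, 0)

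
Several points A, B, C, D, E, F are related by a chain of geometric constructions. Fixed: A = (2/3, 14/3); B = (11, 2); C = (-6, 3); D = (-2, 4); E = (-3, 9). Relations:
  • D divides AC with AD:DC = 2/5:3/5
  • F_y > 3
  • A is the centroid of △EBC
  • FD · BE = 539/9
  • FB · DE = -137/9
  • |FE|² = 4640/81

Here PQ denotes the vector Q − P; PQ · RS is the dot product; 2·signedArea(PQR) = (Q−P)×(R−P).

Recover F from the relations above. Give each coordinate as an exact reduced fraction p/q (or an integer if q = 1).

F = (17/9, 29/9)

1. F_x = 17/9  [FD · BE = 539/9 ∩ FB · DE = -137/9]
2. F_y = 29/9  [FD · BE = 539/9 ∩ FB · DE = -137/9]
   → F = (17/9, 29/9)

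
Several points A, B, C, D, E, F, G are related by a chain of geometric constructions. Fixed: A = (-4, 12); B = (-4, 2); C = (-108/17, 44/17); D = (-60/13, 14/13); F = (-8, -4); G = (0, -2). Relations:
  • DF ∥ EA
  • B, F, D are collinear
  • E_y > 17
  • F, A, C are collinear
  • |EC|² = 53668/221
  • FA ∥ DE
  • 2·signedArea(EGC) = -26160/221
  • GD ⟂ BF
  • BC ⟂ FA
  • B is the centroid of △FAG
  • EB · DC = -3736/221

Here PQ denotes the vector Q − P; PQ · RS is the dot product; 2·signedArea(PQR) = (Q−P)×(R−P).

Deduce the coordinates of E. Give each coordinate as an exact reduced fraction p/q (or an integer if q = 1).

1. E_x = -8/13  [DF ∥ EA ∩ FA ∥ DE]
2. E_y = 222/13  [DF ∥ EA ∩ FA ∥ DE]
   → E = (-8/13, 222/13)

E = (-8/13, 222/13)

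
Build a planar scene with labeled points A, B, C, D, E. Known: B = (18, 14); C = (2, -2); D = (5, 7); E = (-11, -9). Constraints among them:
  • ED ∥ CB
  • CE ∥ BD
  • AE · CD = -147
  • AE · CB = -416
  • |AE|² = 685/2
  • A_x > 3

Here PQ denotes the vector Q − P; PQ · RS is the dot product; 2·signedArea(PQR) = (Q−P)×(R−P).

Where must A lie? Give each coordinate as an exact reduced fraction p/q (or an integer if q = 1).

1. A_x = 7/2  [AE · CB = -416 ∩ AE · CD = -147]
2. A_y = 5/2  [AE · CB = -416 ∩ AE · CD = -147]
   → A = (7/2, 5/2)

A = (7/2, 5/2)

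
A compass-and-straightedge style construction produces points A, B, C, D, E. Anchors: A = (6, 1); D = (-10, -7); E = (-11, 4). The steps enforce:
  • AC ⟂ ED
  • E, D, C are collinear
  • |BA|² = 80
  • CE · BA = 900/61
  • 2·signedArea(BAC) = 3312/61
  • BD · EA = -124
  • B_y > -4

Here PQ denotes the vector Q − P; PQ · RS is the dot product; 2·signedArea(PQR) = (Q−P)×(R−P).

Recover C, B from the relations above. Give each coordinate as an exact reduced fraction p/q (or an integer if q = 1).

B = (-2, -3)
C = (-646/61, -31/61)

1. C_x = -646/61  [E, D, C are collinear ∩ AC ⟂ ED]
2. C_y = -31/61  [E, D, C are collinear ∩ AC ⟂ ED]
   → C = (-646/61, -31/61)
3. B_x = -2  [BD · EA = -124 ∩ CE · BA = 900/61]
4. B_y = -3  [BD · EA = -124 ∩ CE · BA = 900/61]
   → B = (-2, -3)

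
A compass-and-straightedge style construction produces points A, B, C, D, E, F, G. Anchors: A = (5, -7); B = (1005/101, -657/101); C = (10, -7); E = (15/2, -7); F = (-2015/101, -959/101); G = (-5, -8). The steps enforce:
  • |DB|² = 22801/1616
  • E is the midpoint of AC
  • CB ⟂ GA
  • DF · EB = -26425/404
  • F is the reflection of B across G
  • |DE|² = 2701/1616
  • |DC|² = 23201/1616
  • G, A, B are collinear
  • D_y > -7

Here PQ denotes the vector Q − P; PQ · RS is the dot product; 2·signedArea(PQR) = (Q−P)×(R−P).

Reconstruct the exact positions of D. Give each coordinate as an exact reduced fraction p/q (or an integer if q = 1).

D = (1255/202, -2779/404)

1. D_x = 1255/202  [line -495/202·x + -50/101·y + 4775/404 = 0 ∩ |DE|² = 2701/1616]
2. D_y = -2779/404  [line -495/202·x + -50/101·y + 4775/404 = 0 ∩ |DE|² = 2701/1616]
   → D = (1255/202, -2779/404)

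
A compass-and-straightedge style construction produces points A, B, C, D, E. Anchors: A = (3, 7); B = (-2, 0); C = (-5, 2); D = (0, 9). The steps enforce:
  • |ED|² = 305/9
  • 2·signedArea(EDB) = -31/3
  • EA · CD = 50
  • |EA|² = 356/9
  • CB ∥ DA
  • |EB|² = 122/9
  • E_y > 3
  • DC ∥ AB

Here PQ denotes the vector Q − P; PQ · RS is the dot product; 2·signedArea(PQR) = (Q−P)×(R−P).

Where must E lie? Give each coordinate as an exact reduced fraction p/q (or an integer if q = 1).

E = (-7/3, 11/3)

1. E_x = -7/3  [EA · CD = 50 ∩ 2·signedArea(EDB) = -31/3]
2. E_y = 11/3  [EA · CD = 50 ∩ 2·signedArea(EDB) = -31/3]
   → E = (-7/3, 11/3)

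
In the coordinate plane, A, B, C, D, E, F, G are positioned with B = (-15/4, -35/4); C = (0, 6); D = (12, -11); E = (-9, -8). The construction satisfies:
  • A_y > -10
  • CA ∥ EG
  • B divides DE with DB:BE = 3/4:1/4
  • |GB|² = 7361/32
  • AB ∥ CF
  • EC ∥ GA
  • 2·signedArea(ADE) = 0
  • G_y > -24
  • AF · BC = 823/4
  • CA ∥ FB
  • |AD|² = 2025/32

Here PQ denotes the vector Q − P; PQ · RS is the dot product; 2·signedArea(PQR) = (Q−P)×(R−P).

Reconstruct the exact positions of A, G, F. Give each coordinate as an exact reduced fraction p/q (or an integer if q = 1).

A = (33/8, -79/8)
F = (-63/8, 57/8)
G = (-39/8, -191/8)

1. A_x = 33/8  [line -3·x + -21·y + -195 = 0 ∩ |AD|² = 2025/32]
2. A_y = -79/8  [line -3·x + -21·y + -195 = 0 ∩ |AD|² = 2025/32]
   → A = (33/8, -79/8)
3. G_x = -39/8  [EC ∥ GA ∩ CA ∥ EG]
4. G_y = -191/8  [EC ∥ GA ∩ CA ∥ EG]
   → G = (-39/8, -191/8)
5. F_x = -63/8  [CA ∥ FB ∩ AB ∥ CF]
6. F_y = 57/8  [CA ∥ FB ∩ AB ∥ CF]
   → F = (-63/8, 57/8)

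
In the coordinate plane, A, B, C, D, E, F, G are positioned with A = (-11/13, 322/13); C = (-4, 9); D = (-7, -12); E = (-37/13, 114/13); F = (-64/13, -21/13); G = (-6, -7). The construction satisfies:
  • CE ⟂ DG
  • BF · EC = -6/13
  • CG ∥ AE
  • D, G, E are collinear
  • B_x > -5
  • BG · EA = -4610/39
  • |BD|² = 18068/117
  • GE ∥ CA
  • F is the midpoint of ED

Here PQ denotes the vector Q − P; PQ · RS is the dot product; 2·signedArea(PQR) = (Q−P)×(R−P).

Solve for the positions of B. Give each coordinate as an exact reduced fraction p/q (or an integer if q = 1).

B = (-193/39, 10/39)

1. B_x = -193/39  [BF · EC = -6/13 ∩ BG · EA = -4610/39]
2. B_y = 10/39  [BF · EC = -6/13 ∩ BG · EA = -4610/39]
   → B = (-193/39, 10/39)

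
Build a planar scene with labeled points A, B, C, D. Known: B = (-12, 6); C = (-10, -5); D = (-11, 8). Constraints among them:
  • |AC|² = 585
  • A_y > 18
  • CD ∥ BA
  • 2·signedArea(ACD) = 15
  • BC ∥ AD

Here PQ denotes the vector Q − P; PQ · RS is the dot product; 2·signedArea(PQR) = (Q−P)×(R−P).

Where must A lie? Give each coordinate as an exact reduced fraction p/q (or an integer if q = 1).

A = (-13, 19)

1. A_x = -13  [BC ∥ AD ∩ CD ∥ BA]
2. A_y = 19  [BC ∥ AD ∩ CD ∥ BA]
   → A = (-13, 19)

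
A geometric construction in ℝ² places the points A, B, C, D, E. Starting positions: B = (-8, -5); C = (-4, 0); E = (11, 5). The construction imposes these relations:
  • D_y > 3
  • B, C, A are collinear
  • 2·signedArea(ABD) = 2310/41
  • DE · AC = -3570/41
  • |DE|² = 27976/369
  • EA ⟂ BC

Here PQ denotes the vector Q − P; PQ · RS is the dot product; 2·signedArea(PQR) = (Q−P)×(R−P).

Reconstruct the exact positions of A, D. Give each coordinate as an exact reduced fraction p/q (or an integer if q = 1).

A = (176/41, 425/41)
D = (299/123, 425/123)

1. A_x = 176/41  [B, C, A are collinear ∩ EA ⟂ BC]
2. A_y = 425/41  [B, C, A are collinear ∩ EA ⟂ BC]
   → A = (176/41, 425/41)
3. D_x = 299/123  [DE · AC = -3570/41 ∩ 2·signedArea(ABD) = 2310/41]
4. D_y = 425/123  [DE · AC = -3570/41 ∩ 2·signedArea(ABD) = 2310/41]
   → D = (299/123, 425/123)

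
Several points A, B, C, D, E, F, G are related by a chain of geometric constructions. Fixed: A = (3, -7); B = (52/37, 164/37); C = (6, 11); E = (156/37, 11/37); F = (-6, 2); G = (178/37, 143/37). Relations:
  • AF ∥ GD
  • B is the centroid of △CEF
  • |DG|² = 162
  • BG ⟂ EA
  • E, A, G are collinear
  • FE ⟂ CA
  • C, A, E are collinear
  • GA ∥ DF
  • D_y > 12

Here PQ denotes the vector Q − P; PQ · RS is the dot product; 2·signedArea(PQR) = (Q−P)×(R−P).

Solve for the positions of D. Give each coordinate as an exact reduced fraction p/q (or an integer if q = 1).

1. D_x = -155/37  [GA ∥ DF ∩ AF ∥ GD]
2. D_y = 476/37  [GA ∥ DF ∩ AF ∥ GD]
   → D = (-155/37, 476/37)

D = (-155/37, 476/37)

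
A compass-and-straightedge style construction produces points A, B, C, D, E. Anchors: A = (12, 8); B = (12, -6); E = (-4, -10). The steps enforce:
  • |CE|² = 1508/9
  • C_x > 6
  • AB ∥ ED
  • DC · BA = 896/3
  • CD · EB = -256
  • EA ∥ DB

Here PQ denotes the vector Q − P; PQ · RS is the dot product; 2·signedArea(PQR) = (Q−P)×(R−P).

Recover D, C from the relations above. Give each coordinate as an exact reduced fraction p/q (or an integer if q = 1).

1. D_x = -4  [EA ∥ DB ∩ AB ∥ ED]
2. D_y = -24  [EA ∥ DB ∩ AB ∥ ED]
   → D = (-4, -24)
3. C_x = 20/3  [CD · EB = -256 ∩ DC · BA = 896/3]
4. C_y = -8/3  [CD · EB = -256 ∩ DC · BA = 896/3]
   → C = (20/3, -8/3)

C = (20/3, -8/3)
D = (-4, -24)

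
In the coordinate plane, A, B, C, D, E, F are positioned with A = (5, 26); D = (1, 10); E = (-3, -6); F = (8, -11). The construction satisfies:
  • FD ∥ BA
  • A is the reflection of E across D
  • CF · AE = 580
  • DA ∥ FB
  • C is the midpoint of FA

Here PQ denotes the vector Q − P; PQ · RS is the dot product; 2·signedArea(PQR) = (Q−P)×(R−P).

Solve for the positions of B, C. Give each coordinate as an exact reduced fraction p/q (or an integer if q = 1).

B = (12, 5)
C = (13/2, 15/2)

1. B_x = 12  [FD ∥ BA ∩ DA ∥ FB]
2. B_y = 5  [FD ∥ BA ∩ DA ∥ FB]
   → B = (12, 5)
3. C_x = 13/2  [C is the midpoint of FA]
4. C_y = 15/2  [C is the midpoint of FA]
   → C = (13/2, 15/2)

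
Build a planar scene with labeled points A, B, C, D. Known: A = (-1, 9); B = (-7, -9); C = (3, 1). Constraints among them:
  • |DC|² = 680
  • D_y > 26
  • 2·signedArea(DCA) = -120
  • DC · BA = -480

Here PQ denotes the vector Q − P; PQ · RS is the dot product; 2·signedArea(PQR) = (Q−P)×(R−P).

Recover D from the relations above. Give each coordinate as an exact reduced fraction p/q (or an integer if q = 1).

D = (5, 27)

1. D_x = 5  [DC · BA = -480 ∩ 2·signedArea(DCA) = -120]
2. D_y = 27  [DC · BA = -480 ∩ 2·signedArea(DCA) = -120]
   → D = (5, 27)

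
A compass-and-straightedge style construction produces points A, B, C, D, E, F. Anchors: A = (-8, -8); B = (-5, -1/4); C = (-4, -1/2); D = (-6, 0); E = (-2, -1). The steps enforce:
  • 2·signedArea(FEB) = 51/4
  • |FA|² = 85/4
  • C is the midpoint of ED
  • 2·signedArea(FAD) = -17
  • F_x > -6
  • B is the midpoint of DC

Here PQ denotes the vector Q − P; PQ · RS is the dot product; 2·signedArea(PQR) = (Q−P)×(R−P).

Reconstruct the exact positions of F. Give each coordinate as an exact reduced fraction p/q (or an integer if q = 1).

1. F_x = -5  [2·signedArea(FAD) = -17 ∩ 2·signedArea(FEB) = 51/4]
2. F_y = -9/2  [2·signedArea(FAD) = -17 ∩ 2·signedArea(FEB) = 51/4]
   → F = (-5, -9/2)

F = (-5, -9/2)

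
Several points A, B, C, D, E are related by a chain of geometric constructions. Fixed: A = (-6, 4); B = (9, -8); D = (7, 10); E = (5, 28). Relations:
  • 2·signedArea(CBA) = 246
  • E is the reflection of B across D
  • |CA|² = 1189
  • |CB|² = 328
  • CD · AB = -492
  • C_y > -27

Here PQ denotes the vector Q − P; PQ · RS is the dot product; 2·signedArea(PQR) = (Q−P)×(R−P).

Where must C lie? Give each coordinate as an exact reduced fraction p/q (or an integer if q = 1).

C = (11, -26)

1. C_x = 11  [2·signedArea(CBA) = 246 ∩ CD · AB = -492]
2. C_y = -26  [2·signedArea(CBA) = 246 ∩ CD · AB = -492]
   → C = (11, -26)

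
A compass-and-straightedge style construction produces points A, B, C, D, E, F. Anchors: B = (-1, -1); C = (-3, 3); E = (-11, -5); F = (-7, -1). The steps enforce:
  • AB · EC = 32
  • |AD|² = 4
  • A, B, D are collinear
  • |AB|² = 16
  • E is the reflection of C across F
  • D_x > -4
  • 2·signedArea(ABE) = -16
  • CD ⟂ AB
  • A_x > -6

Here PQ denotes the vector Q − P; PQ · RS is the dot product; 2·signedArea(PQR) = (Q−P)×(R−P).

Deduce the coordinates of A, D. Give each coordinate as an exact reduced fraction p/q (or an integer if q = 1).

A = (-5, -1)
D = (-3, -1)

1. A_x = -5  [AB · EC = 32 ∩ 2·signedArea(ABE) = -16]
2. A_y = -1  [AB · EC = 32 ∩ 2·signedArea(ABE) = -16]
   → A = (-5, -1)
3. D_x = -3  [A, B, D are collinear ∩ CD ⟂ AB]
4. D_y = -1  [A, B, D are collinear ∩ CD ⟂ AB]
   → D = (-3, -1)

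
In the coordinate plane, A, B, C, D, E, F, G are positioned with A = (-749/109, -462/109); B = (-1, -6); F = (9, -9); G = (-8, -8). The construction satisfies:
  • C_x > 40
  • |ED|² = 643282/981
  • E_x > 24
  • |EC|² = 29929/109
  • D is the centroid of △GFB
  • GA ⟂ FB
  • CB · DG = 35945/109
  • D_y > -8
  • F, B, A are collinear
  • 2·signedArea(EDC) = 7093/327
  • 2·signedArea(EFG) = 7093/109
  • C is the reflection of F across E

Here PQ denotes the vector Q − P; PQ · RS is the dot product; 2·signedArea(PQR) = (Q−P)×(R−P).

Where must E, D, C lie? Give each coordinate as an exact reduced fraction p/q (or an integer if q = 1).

C = (4441/109, -2019/109)
D = (0, -23/3)
E = (2711/109, -1500/109)

1. D_x = 0  [D is the centroid of △GFB]
2. D_y = -23/3  [D is the centroid of △GFB]
   → D = (0, -23/3)
3. E_x = 2711/109  [line -1·x + -17·y + -22789/109 = 0 ∩ |ED|² = 643282/981]
4. E_y = -1500/109  [line -1·x + -17·y + -22789/109 = 0 ∩ |ED|² = 643282/981]
   → E = (2711/109, -1500/109)
5. C_x = 4441/109  [C is the reflection of F across E]
6. C_y = -2019/109  [C is the reflection of F across E]
   → C = (4441/109, -2019/109)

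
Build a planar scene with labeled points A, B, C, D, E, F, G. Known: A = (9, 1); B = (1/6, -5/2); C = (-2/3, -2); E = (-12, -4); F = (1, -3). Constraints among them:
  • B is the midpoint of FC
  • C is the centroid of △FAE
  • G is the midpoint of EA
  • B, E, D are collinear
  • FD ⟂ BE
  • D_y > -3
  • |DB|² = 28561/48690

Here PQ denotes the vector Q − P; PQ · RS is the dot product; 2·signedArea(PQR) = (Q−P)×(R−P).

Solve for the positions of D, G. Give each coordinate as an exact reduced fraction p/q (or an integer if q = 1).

1. D_x = 2507/2705  [B, E, D are collinear ∩ FD ⟂ BE]
2. D_y = -6509/2705  [B, E, D are collinear ∩ FD ⟂ BE]
   → D = (2507/2705, -6509/2705)
3. G_x = -3/2  [G is the midpoint of EA]
4. G_y = -3/2  [G is the midpoint of EA]
   → G = (-3/2, -3/2)

D = (2507/2705, -6509/2705)
G = (-3/2, -3/2)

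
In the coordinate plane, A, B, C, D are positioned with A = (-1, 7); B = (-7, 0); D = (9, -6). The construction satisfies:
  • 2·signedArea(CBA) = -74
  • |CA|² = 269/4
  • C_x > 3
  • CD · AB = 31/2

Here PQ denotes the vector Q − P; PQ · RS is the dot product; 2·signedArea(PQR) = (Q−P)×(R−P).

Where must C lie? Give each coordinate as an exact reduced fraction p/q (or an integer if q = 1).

C = (4, 1/2)

1. C_x = 4  [CD · AB = 31/2 ∩ 2·signedArea(CBA) = -74]
2. C_y = 1/2  [CD · AB = 31/2 ∩ 2·signedArea(CBA) = -74]
   → C = (4, 1/2)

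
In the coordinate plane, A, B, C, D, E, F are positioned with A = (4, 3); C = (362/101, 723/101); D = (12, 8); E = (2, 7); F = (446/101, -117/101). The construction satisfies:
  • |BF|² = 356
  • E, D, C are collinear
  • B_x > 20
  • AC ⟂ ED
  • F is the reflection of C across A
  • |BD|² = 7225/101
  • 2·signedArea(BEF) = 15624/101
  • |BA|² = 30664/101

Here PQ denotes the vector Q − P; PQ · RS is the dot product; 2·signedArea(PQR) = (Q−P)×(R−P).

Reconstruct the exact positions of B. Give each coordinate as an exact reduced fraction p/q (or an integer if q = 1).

1. B_x = 2062/101  [line 824/101·x + 244/101·y + -18980/101 = 0 ∩ |BD|² = 7225/101]
2. B_y = 893/101  [line 824/101·x + 244/101·y + -18980/101 = 0 ∩ |BD|² = 7225/101]
   → B = (2062/101, 893/101)

B = (2062/101, 893/101)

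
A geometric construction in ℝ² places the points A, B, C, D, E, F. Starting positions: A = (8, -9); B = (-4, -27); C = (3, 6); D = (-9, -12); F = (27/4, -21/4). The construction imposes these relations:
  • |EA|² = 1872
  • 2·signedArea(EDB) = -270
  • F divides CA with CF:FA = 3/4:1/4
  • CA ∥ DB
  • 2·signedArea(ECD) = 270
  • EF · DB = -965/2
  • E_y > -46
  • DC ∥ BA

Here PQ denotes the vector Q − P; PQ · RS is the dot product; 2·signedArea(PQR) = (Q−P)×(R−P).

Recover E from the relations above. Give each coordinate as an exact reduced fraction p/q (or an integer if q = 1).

E = (-16, -45)

1. E_x = -16  [EF · DB = -965/2 ∩ 2·signedArea(ECD) = 270]
2. E_y = -45  [EF · DB = -965/2 ∩ 2·signedArea(ECD) = 270]
   → E = (-16, -45)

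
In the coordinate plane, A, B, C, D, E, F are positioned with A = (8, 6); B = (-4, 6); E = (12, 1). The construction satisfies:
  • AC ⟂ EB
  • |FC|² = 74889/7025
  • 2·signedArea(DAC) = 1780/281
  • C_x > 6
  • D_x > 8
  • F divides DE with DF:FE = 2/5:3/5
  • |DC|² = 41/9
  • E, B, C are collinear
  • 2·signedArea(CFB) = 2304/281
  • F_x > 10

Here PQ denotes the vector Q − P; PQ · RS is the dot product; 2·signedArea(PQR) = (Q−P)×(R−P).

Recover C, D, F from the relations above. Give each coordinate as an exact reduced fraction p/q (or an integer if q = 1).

C = (1948/281, 726/281)
D = (7568/843, 2693/843)
F = (14312/1405, 651/281)

1. C_x = 1948/281  [E, B, C are collinear ∩ AC ⟂ EB]
2. C_y = 726/281  [E, B, C are collinear ∩ AC ⟂ EB]
   → C = (1948/281, 726/281)
3. F_x = 14312/1405  [line 960/281·x + 3072/281·y + -16896/281 = 0 ∩ |FC|² = 74889/7025]
4. F_y = 651/281  [line 960/281·x + 3072/281·y + -16896/281 = 0 ∩ |FC|² = 74889/7025]
   → F = (14312/1405, 651/281)
5. D_x = 7568/843  [2·signedArea(DAC) = 1780/281 ∩ F divides DE with DF:FE = 2/5:3/5]
6. D_y = 2693/843  [2·signedArea(DAC) = 1780/281 ∩ F divides DE with DF:FE = 2/5:3/5]
   → D = (7568/843, 2693/843)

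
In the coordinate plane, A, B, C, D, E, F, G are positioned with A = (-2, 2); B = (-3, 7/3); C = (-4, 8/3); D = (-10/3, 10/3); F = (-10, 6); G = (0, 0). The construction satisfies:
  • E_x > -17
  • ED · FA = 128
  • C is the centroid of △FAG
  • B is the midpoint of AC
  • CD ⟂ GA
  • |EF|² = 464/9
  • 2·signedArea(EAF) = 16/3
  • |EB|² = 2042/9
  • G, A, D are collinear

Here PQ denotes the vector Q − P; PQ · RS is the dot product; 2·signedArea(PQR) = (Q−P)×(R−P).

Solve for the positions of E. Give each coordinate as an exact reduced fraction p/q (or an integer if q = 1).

E = (-50/3, 26/3)

1. E_x = -50/3  [2·signedArea(EAF) = 16/3 ∩ ED · FA = 128]
2. E_y = 26/3  [2·signedArea(EAF) = 16/3 ∩ ED · FA = 128]
   → E = (-50/3, 26/3)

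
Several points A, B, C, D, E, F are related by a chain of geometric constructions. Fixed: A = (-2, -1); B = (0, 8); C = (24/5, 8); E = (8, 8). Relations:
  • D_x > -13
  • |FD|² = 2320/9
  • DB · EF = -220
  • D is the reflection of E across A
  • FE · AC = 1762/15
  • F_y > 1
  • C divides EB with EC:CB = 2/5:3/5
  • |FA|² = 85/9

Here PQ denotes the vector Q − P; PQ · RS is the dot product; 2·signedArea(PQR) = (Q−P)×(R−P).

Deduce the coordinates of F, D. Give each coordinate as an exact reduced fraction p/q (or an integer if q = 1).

D = (-12, -10)
F = (-4/3, 2)

1. F_x = -4/3  [line -34/5·x + -9·y + 134/15 = 0 ∩ |FA|² = 85/9]
2. F_y = 2  [line -34/5·x + -9·y + 134/15 = 0 ∩ |FA|² = 85/9]
   → F = (-4/3, 2)
3. D_x = -12  [D is the reflection of E across A]
4. D_y = -10  [D is the reflection of E across A]
   → D = (-12, -10)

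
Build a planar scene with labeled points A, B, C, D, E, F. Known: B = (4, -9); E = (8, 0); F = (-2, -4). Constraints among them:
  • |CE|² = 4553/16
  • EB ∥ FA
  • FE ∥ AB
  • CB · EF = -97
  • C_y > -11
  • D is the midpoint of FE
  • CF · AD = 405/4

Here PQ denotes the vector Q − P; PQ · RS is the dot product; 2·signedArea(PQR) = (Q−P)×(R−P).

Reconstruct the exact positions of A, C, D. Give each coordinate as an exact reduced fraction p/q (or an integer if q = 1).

1. A_x = -6  [FE ∥ AB ∩ EB ∥ FA]
2. A_y = -13  [FE ∥ AB ∩ EB ∥ FA]
   → A = (-6, -13)
3. D_x = 3  [D is the midpoint of FE]
4. D_y = -2  [D is the midpoint of FE]
   → D = (3, -2)
5. C_x = -5  [CF · AD = 405/4 ∩ CB · EF = -97]
6. C_y = -43/4  [CF · AD = 405/4 ∩ CB · EF = -97]
   → C = (-5, -43/4)

A = (-6, -13)
C = (-5, -43/4)
D = (3, -2)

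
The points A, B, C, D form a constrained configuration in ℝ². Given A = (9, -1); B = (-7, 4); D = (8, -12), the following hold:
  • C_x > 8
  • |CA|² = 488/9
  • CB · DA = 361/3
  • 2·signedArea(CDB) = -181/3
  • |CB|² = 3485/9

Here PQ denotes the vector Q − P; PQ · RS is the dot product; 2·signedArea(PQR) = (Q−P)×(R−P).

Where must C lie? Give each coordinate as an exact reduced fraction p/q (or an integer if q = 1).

C = (25/3, -25/3)

1. C_x = 25/3  [2·signedArea(CDB) = -181/3 ∩ CB · DA = 361/3]
2. C_y = -25/3  [2·signedArea(CDB) = -181/3 ∩ CB · DA = 361/3]
   → C = (25/3, -25/3)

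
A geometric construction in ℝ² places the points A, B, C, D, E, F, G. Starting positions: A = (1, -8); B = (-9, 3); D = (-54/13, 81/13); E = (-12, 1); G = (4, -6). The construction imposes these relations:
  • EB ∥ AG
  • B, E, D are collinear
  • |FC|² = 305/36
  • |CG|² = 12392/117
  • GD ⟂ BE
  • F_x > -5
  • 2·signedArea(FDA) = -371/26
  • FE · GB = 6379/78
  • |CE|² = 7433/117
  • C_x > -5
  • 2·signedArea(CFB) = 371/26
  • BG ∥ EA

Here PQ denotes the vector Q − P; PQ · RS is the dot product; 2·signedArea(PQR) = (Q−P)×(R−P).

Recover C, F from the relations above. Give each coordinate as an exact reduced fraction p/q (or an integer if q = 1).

1. F_x = -160/39  [2·signedArea(FDA) = -371/26 ∩ FE · GB = 6379/78]
2. F_y = 259/78  [2·signedArea(FDA) = -371/26 ∩ FE · GB = 6379/78]
   → F = (-160/39, 259/78)
3. C_x = -158/39  [line 25/78·x + -191/39·y + 43/13 = 0 ∩ |CE|² = 7433/117]
4. C_y = 16/39  [line 25/78·x + -191/39·y + 43/13 = 0 ∩ |CE|² = 7433/117]
   → C = (-158/39, 16/39)

C = (-158/39, 16/39)
F = (-160/39, 259/78)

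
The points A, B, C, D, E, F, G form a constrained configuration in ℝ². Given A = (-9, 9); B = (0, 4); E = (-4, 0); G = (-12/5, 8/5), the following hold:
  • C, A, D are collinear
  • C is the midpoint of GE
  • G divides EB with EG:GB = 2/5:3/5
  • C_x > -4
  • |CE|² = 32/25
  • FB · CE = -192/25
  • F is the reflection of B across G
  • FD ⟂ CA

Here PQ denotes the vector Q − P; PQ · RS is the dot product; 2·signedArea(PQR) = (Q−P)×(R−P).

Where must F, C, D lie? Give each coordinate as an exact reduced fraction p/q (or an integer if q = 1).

C = (-16/5, 4/5)
D = (-18784/6305, 3076/6305)
F = (-24/5, -4/5)

1. F_x = -24/5  [F is the reflection of B across G]
2. F_y = -4/5  [F is the reflection of B across G]
   → F = (-24/5, -4/5)
3. C_x = -16/5  [C is the midpoint of GE]
4. C_y = 4/5  [C is the midpoint of GE]
   → C = (-16/5, 4/5)
5. D_x = -18784/6305  [C, A, D are collinear ∩ FD ⟂ CA]
6. D_y = 3076/6305  [C, A, D are collinear ∩ FD ⟂ CA]
   → D = (-18784/6305, 3076/6305)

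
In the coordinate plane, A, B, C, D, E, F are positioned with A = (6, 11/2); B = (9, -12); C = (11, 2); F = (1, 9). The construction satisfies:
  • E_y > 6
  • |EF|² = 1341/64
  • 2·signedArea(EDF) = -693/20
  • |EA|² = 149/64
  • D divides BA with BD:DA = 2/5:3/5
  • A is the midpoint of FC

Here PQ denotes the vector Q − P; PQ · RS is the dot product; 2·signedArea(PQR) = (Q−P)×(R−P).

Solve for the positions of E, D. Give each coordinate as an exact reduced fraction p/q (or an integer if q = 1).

D = (39/5, -5)
E = (19/4, 51/8)

1. D_x = 39/5  [D divides BA with BD:DA = 2/5:3/5]
2. D_y = -5  [D divides BA with BD:DA = 2/5:3/5]
   → D = (39/5, -5)
3. E_x = 19/4  [line -14·x + -34/5·y + 2197/20 = 0 ∩ |EA|² = 149/64]
4. E_y = 51/8  [line -14·x + -34/5·y + 2197/20 = 0 ∩ |EA|² = 149/64]
   → E = (19/4, 51/8)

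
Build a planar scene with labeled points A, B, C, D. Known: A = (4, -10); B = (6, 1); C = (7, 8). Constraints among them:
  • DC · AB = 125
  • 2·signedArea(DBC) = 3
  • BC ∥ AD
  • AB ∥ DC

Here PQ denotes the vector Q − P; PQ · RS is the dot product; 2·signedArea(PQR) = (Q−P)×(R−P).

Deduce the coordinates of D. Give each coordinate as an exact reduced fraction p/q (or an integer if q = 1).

D = (5, -3)

1. D_x = 5  [AB ∥ DC ∩ BC ∥ AD]
2. D_y = -3  [AB ∥ DC ∩ BC ∥ AD]
   → D = (5, -3)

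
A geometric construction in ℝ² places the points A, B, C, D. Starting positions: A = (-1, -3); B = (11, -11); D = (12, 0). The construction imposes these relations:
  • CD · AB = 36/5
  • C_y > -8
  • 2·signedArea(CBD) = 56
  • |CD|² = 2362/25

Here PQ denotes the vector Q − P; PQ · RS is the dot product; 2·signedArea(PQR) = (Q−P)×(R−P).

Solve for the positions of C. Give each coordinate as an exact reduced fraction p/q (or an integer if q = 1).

1. C_x = 31/5  [2·signedArea(CBD) = 56 ∩ CD · AB = 36/5]
2. C_y = -39/5  [2·signedArea(CBD) = 56 ∩ CD · AB = 36/5]
   → C = (31/5, -39/5)

C = (31/5, -39/5)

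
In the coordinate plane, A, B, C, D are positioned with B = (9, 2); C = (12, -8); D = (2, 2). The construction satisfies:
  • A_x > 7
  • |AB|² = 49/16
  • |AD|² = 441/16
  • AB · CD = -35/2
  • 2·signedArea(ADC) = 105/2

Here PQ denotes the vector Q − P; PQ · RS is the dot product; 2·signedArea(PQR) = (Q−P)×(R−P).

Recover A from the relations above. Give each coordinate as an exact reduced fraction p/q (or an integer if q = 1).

1. A_x = 29/4  [AB · CD = -35/2 ∩ 2·signedArea(ADC) = 105/2]
2. A_y = 2  [AB · CD = -35/2 ∩ 2·signedArea(ADC) = 105/2]
   → A = (29/4, 2)

A = (29/4, 2)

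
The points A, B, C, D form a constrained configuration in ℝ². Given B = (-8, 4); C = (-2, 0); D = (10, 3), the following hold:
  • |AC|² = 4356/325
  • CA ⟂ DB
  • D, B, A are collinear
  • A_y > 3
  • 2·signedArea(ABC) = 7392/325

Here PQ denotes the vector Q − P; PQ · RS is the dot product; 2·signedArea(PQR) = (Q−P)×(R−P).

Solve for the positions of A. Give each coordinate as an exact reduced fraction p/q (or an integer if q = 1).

1. A_x = -584/325  [D, B, A are collinear ∩ CA ⟂ DB]
2. A_y = 1188/325  [D, B, A are collinear ∩ CA ⟂ DB]
   → A = (-584/325, 1188/325)

A = (-584/325, 1188/325)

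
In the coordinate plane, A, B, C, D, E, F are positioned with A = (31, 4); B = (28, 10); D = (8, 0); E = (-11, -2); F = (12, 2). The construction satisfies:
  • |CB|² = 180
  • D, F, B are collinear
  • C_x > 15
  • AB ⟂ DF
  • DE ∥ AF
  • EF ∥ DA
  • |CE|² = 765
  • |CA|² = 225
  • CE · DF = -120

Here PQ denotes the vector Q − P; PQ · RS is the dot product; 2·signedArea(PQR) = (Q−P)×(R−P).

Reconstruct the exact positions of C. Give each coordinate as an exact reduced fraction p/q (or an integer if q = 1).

C = (16, 4)

1. C_x = 16  [line -4·x + -2·y + 72 = 0 ∩ |CE|² = 765]
2. C_y = 4  [line -4·x + -2·y + 72 = 0 ∩ |CE|² = 765]
   → C = (16, 4)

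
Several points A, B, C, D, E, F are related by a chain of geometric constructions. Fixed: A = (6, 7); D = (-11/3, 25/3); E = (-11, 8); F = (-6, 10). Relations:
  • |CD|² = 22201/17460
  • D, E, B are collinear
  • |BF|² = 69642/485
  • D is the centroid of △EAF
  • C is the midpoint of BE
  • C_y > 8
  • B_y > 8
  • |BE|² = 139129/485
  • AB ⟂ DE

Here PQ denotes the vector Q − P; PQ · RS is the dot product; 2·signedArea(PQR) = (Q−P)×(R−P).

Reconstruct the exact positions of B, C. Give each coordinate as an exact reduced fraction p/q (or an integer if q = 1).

1. B_x = 2871/485  [D, E, B are collinear ∩ AB ⟂ DE]
2. B_y = 4253/485  [D, E, B are collinear ∩ AB ⟂ DE]
   → B = (2871/485, 4253/485)
3. C_x = -1232/485  [C is the midpoint of BE]
4. C_y = 8133/970  [C is the midpoint of BE]
   → C = (-1232/485, 8133/970)

B = (2871/485, 4253/485)
C = (-1232/485, 8133/970)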